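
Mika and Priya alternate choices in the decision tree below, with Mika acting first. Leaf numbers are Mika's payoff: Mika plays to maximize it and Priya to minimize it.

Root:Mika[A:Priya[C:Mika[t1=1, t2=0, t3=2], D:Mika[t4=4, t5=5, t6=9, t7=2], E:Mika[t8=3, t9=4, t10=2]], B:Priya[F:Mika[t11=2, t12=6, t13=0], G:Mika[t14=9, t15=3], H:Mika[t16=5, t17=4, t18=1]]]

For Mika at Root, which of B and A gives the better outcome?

B

F (Mika): max(2, 6, 0) = 6
G (Mika): max(9, 3) = 9
H (Mika): max(5, 4, 1) = 5
B (Priya): min(6, 9, 5) = 5
C (Mika): max(1, 0, 2) = 2
D (Mika): max(4, 5, 9, 2) = 9
E (Mika): max(3, 4, 2) = 4
A (Priya): min(2, 9, 4) = 2
Mika prefers the higher value; B=5, A=2. B is better since 5 > 2.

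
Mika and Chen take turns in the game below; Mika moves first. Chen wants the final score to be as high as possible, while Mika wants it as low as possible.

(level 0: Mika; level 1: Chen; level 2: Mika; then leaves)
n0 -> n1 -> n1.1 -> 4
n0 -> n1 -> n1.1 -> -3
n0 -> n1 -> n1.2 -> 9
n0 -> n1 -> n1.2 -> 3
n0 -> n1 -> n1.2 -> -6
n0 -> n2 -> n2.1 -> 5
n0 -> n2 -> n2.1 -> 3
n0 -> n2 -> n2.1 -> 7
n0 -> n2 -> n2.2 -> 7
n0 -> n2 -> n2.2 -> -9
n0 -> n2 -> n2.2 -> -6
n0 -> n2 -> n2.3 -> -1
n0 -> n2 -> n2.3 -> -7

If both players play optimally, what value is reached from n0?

n1.1 (Mika): min(4, -3) = -3
n1.2 (Mika): min(9, 3, -6) = -6
n1 (Chen): max(-3, -6) = -3
n2.1 (Mika): min(5, 3, 7) = 3
n2.2 (Mika): min(7, -9, -6) = -9
n2.3 (Mika): min(-1, -7) = -7
n2 (Chen): max(3, -9, -7) = 3
n0 (Mika): min(-3, 3) = -3

-3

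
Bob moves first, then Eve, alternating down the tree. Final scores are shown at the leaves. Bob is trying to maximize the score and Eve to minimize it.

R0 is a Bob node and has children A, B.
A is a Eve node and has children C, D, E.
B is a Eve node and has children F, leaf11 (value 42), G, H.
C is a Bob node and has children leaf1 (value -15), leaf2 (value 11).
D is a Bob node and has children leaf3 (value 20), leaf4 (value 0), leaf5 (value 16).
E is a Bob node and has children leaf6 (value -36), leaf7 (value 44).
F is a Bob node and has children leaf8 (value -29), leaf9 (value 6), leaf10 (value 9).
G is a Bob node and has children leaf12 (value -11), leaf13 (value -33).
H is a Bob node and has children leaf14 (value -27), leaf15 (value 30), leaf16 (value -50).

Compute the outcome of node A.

11

C (Bob): max(-15, 11) = 11
D (Bob): max(20, 0, 16) = 20
E (Bob): max(-36, 44) = 44
A (Eve): min(11, 20, 44) = 11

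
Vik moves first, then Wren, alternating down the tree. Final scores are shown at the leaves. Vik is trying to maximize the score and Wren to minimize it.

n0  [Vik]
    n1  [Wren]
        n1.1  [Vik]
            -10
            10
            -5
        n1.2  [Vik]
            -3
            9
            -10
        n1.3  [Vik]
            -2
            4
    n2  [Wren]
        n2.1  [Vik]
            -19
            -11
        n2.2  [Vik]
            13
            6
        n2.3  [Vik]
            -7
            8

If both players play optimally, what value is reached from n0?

4

n1.1 (Vik): max(-10, 10, -5) = 10
n1.2 (Vik): max(-3, 9, -10) = 9
n1.3 (Vik): max(-2, 4) = 4
n1 (Wren): min(10, 9, 4) = 4
n2.1 (Vik): max(-19, -11) = -11
n2.2 (Vik): max(13, 6) = 13
n2.3 (Vik): max(-7, 8) = 8
n2 (Wren): min(-11, 13, 8) = -11
n0 (Vik): max(4, -11) = 4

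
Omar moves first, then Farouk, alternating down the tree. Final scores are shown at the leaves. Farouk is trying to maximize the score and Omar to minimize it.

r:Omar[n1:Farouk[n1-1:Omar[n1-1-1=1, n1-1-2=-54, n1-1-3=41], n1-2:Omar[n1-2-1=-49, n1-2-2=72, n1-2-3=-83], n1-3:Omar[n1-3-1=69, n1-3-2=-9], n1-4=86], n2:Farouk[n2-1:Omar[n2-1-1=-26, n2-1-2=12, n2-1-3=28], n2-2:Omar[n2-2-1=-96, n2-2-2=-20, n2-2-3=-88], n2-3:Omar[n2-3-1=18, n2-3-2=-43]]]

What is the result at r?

n1-1 (Omar): min(1, -54, 41) = -54
n1-2 (Omar): min(-49, 72, -83) = -83
n1-3 (Omar): min(69, -9) = -9
n1 (Farouk): max(-54, -83, -9, 86) = 86
n2-1 (Omar): min(-26, 12, 28) = -26
n2-2 (Omar): min(-96, -20, -88) = -96
n2-3 (Omar): min(18, -43) = -43
n2 (Farouk): max(-26, -96, -43) = -26
r (Omar): min(86, -26) = -26

-26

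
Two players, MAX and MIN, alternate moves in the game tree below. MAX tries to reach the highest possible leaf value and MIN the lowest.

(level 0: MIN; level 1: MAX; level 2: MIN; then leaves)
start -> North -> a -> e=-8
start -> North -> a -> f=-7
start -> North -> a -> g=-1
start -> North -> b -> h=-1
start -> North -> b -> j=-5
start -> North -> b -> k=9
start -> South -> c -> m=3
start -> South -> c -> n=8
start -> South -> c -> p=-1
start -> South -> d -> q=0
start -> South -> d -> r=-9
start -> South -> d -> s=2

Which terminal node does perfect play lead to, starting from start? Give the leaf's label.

j

a (MIN): min(-8, -7, -1) = -8
b (MIN): min(-1, -5, 9) = -5
North (MAX): max(-8, -5) = -5
c (MIN): min(3, 8, -1) = -1
d (MIN): min(0, -9, 2) = -9
South (MAX): max(-1, -9) = -1
start (MIN): min(-5, -1) = -5
At start, MIN picks North (lowest: -5).
At North, MAX picks b (highest: -5).
At b, MIN picks j (lowest: -5).
Terminal value -5.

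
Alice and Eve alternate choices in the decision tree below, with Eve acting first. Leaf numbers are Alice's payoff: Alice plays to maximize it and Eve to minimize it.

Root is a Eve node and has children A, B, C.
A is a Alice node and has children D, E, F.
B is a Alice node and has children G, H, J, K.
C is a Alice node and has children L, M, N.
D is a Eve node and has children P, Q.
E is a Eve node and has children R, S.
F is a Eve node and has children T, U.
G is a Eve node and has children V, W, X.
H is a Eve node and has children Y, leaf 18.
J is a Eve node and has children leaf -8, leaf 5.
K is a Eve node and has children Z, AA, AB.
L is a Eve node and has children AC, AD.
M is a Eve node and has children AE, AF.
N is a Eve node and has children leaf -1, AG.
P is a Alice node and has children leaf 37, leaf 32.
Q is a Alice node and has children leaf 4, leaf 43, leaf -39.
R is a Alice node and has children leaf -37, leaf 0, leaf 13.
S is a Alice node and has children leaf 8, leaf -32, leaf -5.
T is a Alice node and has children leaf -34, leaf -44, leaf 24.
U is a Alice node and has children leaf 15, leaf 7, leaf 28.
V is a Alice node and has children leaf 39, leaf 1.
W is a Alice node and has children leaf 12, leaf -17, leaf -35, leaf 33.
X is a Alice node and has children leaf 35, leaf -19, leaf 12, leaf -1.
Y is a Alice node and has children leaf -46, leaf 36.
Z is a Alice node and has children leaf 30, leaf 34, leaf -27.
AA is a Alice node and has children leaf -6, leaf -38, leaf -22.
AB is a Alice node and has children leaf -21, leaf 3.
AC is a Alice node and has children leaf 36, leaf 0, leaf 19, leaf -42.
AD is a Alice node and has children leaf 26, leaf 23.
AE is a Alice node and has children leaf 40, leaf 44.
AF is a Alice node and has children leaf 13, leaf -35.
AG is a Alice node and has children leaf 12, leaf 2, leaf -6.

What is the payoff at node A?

P (Alice): max(37, 32) = 37
Q (Alice): max(4, 43, -39) = 43
D (Eve): min(37, 43) = 37
R (Alice): max(-37, 0, 13) = 13
S (Alice): max(8, -32, -5) = 8
E (Eve): min(13, 8) = 8
T (Alice): max(-34, -44, 24) = 24
U (Alice): max(15, 7, 28) = 28
F (Eve): min(24, 28) = 24
A (Alice): max(37, 8, 24) = 37

37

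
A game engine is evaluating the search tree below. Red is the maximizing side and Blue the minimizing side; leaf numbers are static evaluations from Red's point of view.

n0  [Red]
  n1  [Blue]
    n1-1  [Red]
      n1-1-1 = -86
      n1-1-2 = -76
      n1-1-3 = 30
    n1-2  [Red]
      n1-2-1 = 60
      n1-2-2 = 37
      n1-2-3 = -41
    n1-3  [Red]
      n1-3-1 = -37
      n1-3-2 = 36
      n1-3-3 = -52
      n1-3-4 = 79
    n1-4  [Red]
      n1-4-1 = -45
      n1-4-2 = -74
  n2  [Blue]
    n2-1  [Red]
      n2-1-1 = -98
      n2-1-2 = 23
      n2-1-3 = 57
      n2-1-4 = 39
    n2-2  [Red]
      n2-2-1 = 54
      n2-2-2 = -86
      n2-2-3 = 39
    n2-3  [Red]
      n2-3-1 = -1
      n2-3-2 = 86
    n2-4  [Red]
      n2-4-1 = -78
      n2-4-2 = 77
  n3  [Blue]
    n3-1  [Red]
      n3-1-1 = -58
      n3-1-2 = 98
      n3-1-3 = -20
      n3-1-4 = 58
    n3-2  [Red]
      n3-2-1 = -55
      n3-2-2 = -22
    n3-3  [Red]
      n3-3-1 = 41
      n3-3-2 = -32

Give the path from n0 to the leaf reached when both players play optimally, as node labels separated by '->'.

n0 -> n2 -> n2-2 -> n2-2-1

n1-1 (Red): max(-86, -76, 30) = 30
n1-2 (Red): max(60, 37, -41) = 60
n1-3 (Red): max(-37, 36, -52, 79) = 79
n1-4 (Red): max(-45, -74) = -45
n1 (Blue): min(30, 60, 79, -45) = -45
n2-1 (Red): max(-98, 23, 57, 39) = 57
n2-2 (Red): max(54, -86, 39) = 54
n2-3 (Red): max(-1, 86) = 86
n2-4 (Red): max(-78, 77) = 77
n2 (Blue): min(57, 54, 86, 77) = 54
n3-1 (Red): max(-58, 98, -20, 58) = 98
n3-2 (Red): max(-55, -22) = -22
n3-3 (Red): max(41, -32) = 41
n3 (Blue): min(98, -22, 41) = -22
n0 (Red): max(-45, 54, -22) = 54
At n0, Red picks n2 (highest: 54).
At n2, Blue picks n2-2 (lowest: 54).
At n2-2, Red picks n2-2-1 (highest: 54).
Terminal value 54.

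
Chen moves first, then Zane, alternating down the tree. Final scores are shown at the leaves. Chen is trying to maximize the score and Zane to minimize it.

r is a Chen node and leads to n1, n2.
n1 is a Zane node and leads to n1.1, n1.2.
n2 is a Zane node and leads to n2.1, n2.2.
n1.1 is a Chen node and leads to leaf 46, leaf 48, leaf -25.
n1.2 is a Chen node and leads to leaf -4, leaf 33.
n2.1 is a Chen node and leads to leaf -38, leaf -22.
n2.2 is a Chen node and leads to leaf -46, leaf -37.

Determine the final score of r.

n1.1 (Chen): max(46, 48, -25) = 48
n1.2 (Chen): max(-4, 33) = 33
n1 (Zane): min(48, 33) = 33
n2.1 (Chen): max(-38, -22) = -22
n2.2 (Chen): max(-46, -37) = -37
n2 (Zane): min(-22, -37) = -37
r (Chen): max(33, -37) = 33

33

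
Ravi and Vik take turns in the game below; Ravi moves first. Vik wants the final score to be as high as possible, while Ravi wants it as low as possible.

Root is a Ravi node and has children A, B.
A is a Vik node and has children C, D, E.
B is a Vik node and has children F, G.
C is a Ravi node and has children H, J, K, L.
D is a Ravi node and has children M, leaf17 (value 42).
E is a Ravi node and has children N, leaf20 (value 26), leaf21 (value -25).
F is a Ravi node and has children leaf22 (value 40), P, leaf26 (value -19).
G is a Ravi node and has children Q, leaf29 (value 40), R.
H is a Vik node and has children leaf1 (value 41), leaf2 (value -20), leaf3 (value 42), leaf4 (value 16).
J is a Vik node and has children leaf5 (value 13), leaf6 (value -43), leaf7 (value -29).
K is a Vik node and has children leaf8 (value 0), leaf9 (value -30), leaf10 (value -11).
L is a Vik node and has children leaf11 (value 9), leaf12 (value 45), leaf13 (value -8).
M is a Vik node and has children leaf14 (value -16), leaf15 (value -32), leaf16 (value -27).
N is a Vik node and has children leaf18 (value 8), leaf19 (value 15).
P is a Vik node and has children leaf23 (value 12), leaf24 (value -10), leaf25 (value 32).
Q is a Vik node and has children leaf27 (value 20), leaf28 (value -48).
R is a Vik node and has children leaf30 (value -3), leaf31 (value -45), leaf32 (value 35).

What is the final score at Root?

H (Vik): max(41, -20, 42, 16) = 42
J (Vik): max(13, -43, -29) = 13
K (Vik): max(0, -30, -11) = 0
L (Vik): max(9, 45, -8) = 45
C (Ravi): min(42, 13, 0, 45) = 0
M (Vik): max(-16, -32, -27) = -16
D (Ravi): min(-16, 42) = -16
N (Vik): max(8, 15) = 15
E (Ravi): min(15, 26, -25) = -25
A (Vik): max(0, -16, -25) = 0
P (Vik): max(12, -10, 32) = 32
F (Ravi): min(40, 32, -19) = -19
Q (Vik): max(20, -48) = 20
R (Vik): max(-3, -45, 35) = 35
G (Ravi): min(20, 40, 35) = 20
B (Vik): max(-19, 20) = 20
Root (Ravi): min(0, 20) = 0

0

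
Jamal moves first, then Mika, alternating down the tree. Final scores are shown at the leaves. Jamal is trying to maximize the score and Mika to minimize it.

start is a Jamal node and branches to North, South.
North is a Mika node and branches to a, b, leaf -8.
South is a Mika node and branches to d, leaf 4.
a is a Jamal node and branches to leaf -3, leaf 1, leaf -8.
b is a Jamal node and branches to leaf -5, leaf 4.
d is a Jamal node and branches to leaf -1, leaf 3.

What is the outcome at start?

a (Jamal): max(-3, 1, -8) = 1
b (Jamal): max(-5, 4) = 4
North (Mika): min(1, 4, -8) = -8
d (Jamal): max(-1, 3) = 3
South (Mika): min(3, 4) = 3
start (Jamal): max(-8, 3) = 3

3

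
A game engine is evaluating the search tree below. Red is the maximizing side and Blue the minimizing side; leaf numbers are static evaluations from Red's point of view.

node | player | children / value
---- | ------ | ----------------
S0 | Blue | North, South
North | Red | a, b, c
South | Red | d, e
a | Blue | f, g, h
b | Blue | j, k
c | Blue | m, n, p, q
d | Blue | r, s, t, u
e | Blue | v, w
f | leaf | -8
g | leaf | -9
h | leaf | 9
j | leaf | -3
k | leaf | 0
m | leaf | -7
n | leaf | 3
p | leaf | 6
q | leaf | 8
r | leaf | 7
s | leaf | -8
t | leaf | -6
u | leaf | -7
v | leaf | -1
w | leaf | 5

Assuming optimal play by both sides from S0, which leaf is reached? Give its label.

j

a (Blue): min(-8, -9, 9) = -9
b (Blue): min(-3, 0) = -3
c (Blue): min(-7, 3, 6, 8) = -7
North (Red): max(-9, -3, -7) = -3
d (Blue): min(7, -8, -6, -7) = -8
e (Blue): min(-1, 5) = -1
South (Red): max(-8, -1) = -1
S0 (Blue): min(-3, -1) = -3
At S0, Blue picks North (lowest: -3).
At North, Red picks b (highest: -3).
At b, Blue picks j (lowest: -3).
Terminal value -3.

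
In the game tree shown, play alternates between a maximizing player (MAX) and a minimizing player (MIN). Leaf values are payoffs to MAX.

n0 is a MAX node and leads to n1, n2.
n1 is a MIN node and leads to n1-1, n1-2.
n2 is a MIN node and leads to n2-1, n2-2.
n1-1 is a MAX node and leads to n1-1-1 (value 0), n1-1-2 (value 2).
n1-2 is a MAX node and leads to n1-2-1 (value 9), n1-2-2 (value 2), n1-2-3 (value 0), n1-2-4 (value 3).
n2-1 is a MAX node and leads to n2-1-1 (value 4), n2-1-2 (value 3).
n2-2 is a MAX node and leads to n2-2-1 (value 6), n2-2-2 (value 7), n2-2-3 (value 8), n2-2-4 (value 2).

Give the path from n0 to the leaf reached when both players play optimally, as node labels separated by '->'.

n1-1 (MAX): max(0, 2) = 2
n1-2 (MAX): max(9, 2, 0, 3) = 9
n1 (MIN): min(2, 9) = 2
n2-1 (MAX): max(4, 3) = 4
n2-2 (MAX): max(6, 7, 8, 2) = 8
n2 (MIN): min(4, 8) = 4
n0 (MAX): max(2, 4) = 4
At n0, MAX picks n2 (highest: 4).
At n2, MIN picks n2-1 (lowest: 4).
At n2-1, MAX picks n2-1-1 (highest: 4).
Terminal value 4.

n0 -> n2 -> n2-1 -> n2-1-1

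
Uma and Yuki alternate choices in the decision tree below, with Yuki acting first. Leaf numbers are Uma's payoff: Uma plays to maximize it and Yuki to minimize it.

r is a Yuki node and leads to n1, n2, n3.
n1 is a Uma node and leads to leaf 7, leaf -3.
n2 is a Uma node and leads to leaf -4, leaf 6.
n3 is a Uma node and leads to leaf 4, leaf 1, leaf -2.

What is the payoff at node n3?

n3 (Uma): max(4, 1, -2) = 4

4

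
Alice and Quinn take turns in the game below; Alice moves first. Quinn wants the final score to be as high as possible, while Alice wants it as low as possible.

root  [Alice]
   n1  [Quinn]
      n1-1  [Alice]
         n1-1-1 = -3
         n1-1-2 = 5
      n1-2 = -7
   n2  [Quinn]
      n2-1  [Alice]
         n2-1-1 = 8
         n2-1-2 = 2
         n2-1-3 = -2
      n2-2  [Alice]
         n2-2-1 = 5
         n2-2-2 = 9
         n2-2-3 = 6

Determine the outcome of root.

-3

n1-1 (Alice): min(-3, 5) = -3
n1 (Quinn): max(-3, -7) = -3
n2-1 (Alice): min(8, 2, -2) = -2
n2-2 (Alice): min(5, 9, 6) = 5
n2 (Quinn): max(-2, 5) = 5
root (Alice): min(-3, 5) = -3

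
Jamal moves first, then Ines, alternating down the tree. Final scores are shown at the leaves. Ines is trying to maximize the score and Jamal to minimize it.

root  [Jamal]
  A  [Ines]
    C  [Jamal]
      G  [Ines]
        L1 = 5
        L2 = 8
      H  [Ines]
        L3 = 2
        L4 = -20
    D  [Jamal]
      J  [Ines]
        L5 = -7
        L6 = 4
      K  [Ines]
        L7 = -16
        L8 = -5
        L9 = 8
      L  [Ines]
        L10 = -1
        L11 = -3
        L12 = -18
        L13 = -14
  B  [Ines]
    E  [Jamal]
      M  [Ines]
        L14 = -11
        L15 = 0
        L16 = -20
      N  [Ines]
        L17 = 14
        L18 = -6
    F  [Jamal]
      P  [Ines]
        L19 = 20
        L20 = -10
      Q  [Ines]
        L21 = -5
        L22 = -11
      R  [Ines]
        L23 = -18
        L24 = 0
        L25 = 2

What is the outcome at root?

0

G (Ines): max(5, 8) = 8
H (Ines): max(2, -20) = 2
C (Jamal): min(8, 2) = 2
J (Ines): max(-7, 4) = 4
K (Ines): max(-16, -5, 8) = 8
L (Ines): max(-1, -3, -18, -14) = -1
D (Jamal): min(4, 8, -1) = -1
A (Ines): max(2, -1) = 2
M (Ines): max(-11, 0, -20) = 0
N (Ines): max(14, -6) = 14
E (Jamal): min(0, 14) = 0
P (Ines): max(20, -10) = 20
Q (Ines): max(-5, -11) = -5
R (Ines): max(-18, 0, 2) = 2
F (Jamal): min(20, -5, 2) = -5
B (Ines): max(0, -5) = 0
root (Jamal): min(2, 0) = 0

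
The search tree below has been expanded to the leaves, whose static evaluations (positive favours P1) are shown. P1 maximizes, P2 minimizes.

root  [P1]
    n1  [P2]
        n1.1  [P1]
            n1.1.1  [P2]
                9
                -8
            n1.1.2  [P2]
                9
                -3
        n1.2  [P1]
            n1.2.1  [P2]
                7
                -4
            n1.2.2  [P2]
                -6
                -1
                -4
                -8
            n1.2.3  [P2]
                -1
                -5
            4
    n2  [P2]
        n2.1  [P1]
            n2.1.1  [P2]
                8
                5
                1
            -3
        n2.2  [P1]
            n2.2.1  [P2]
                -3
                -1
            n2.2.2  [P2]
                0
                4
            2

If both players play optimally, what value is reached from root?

1

n1.1.1 (P2): min(9, -8) = -8
n1.1.2 (P2): min(9, -3) = -3
n1.1 (P1): max(-8, -3) = -3
n1.2.1 (P2): min(7, -4) = -4
n1.2.2 (P2): min(-6, -1, -4, -8) = -8
n1.2.3 (P2): min(-1, -5) = -5
n1.2 (P1): max(-4, -8, -5, 4) = 4
n1 (P2): min(-3, 4) = -3
n2.1.1 (P2): min(8, 5, 1) = 1
n2.1 (P1): max(1, -3) = 1
n2.2.1 (P2): min(-3, -1) = -3
n2.2.2 (P2): min(0, 4) = 0
n2.2 (P1): max(-3, 0, 2) = 2
n2 (P2): min(1, 2) = 1
root (P1): max(-3, 1) = 1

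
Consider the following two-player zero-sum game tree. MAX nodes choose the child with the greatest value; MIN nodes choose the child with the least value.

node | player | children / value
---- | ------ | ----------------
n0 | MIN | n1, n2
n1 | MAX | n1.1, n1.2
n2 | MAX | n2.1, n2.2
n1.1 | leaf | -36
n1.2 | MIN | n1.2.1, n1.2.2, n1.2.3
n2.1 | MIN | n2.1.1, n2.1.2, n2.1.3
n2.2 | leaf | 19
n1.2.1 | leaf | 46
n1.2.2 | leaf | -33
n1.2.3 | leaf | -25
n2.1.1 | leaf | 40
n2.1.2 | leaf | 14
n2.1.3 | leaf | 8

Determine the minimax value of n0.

n1.2 (MIN): min(46, -33, -25) = -33
n1 (MAX): max(-36, -33) = -33
n2.1 (MIN): min(40, 14, 8) = 8
n2 (MAX): max(8, 19) = 19
n0 (MIN): min(-33, 19) = -33

-33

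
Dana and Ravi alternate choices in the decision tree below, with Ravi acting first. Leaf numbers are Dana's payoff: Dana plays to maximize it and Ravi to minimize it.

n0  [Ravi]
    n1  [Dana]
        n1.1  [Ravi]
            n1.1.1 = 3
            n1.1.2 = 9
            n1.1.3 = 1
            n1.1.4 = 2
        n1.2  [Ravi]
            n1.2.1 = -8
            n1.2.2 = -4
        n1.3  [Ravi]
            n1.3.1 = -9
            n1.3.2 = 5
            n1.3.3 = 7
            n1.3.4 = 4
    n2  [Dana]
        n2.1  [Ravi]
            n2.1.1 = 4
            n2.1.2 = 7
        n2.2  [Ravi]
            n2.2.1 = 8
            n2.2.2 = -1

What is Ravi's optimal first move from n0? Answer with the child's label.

n1.1 (Ravi): min(3, 9, 1, 2) = 1
n1.2 (Ravi): min(-8, -4) = -8
n1.3 (Ravi): min(-9, 5, 7, 4) = -9
n1 (Dana): max(1, -8, -9) = 1
n2.1 (Ravi): min(4, 7) = 4
n2.2 (Ravi): min(8, -1) = -1
n2 (Dana): max(4, -1) = 4
n0 (Ravi): min(1, 4) = 1
Ravi at n0 wants the lowest of {n1=1, n2=4}, so chooses n1.

n1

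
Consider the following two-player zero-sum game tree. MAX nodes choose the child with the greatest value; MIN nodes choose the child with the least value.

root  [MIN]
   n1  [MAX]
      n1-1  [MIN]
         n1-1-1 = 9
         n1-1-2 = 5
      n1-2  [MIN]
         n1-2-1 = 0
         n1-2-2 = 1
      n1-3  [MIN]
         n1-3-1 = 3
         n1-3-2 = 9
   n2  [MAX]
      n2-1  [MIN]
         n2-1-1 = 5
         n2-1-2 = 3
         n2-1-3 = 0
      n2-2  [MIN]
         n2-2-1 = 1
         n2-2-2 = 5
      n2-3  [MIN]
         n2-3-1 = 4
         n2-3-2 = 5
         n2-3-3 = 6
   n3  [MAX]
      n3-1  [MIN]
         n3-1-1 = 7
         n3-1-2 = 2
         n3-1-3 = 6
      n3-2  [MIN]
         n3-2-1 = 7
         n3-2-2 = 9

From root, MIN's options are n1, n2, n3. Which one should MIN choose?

n2

n1-1 (MIN): min(9, 5) = 5
n1-2 (MIN): min(0, 1) = 0
n1-3 (MIN): min(3, 9) = 3
n1 (MAX): max(5, 0, 3) = 5
n2-1 (MIN): min(5, 3, 0) = 0
n2-2 (MIN): min(1, 5) = 1
n2-3 (MIN): min(4, 5, 6) = 4
n2 (MAX): max(0, 1, 4) = 4
n3-1 (MIN): min(7, 2, 6) = 2
n3-2 (MIN): min(7, 9) = 7
n3 (MAX): max(2, 7) = 7
root (MIN): min(5, 4, 7) = 4
MIN at root wants the lowest of {n1=5, n2=4, n3=7}, so chooses n2.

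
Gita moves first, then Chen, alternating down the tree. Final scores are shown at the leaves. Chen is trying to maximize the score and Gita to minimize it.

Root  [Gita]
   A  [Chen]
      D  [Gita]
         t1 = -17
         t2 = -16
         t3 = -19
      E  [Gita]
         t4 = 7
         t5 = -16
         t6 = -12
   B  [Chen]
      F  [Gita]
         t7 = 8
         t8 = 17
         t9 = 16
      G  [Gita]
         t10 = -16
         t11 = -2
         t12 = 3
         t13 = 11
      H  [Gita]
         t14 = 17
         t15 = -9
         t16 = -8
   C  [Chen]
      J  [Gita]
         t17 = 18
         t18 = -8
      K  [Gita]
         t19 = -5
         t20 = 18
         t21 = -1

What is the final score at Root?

D (Gita): min(-17, -16, -19) = -19
E (Gita): min(7, -16, -12) = -16
A (Chen): max(-19, -16) = -16
F (Gita): min(8, 17, 16) = 8
G (Gita): min(-16, -2, 3, 11) = -16
H (Gita): min(17, -9, -8) = -9
B (Chen): max(8, -16, -9) = 8
J (Gita): min(18, -8) = -8
K (Gita): min(-5, 18, -1) = -5
C (Chen): max(-8, -5) = -5
Root (Gita): min(-16, 8, -5) = -16

-16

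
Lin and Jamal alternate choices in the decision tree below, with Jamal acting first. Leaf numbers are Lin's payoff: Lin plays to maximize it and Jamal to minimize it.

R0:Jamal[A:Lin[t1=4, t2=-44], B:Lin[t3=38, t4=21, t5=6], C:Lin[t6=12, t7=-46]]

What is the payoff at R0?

4

A (Lin): max(4, -44) = 4
B (Lin): max(38, 21, 6) = 38
C (Lin): max(12, -46) = 12
R0 (Jamal): min(4, 38, 12) = 4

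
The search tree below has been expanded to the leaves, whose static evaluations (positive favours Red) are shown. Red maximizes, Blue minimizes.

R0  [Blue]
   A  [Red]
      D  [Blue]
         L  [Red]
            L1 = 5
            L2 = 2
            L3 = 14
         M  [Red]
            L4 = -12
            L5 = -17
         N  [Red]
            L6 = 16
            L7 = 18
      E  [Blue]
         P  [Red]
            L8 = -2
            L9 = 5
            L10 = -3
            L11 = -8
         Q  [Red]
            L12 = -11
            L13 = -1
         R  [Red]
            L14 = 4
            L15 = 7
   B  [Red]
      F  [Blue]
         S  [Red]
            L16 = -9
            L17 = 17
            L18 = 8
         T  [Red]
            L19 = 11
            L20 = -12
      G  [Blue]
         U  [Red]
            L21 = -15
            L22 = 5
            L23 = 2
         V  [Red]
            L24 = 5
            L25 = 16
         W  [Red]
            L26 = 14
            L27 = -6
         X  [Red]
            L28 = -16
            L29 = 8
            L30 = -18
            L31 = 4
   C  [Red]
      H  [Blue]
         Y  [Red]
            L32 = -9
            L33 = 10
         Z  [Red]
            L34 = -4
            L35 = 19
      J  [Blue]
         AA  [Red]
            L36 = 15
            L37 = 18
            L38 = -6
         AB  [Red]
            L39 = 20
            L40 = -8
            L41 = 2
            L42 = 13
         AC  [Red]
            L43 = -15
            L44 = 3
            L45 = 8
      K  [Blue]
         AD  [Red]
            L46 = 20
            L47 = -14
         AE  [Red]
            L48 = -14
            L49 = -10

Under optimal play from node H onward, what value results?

10

Y (Red): max(-9, 10) = 10
Z (Red): max(-4, 19) = 19
H (Blue): min(10, 19) = 10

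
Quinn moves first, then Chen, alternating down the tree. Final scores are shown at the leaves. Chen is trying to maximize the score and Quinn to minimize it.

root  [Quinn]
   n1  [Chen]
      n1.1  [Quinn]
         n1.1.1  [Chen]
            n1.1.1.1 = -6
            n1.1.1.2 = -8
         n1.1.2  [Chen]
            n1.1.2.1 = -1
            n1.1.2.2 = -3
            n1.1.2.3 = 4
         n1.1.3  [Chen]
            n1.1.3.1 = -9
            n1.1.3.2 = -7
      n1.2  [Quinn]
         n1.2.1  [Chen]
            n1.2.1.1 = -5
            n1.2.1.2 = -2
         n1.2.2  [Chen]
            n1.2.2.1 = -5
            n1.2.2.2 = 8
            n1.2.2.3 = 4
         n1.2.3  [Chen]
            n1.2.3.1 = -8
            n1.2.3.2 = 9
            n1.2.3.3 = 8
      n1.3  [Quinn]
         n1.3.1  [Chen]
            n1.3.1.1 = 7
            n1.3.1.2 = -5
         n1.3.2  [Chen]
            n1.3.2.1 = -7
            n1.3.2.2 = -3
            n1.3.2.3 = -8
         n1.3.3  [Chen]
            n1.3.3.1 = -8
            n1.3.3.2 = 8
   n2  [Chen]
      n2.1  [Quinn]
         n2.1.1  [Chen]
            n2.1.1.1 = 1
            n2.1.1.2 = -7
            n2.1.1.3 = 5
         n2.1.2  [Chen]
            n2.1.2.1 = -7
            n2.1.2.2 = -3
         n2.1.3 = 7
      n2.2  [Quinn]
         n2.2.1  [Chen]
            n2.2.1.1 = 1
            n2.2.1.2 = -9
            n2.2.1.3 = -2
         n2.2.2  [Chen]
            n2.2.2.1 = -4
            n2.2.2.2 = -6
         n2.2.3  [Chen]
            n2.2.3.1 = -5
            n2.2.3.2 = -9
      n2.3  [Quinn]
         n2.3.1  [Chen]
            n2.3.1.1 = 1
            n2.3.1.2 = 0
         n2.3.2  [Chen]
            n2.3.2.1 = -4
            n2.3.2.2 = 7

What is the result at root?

-2

n1.1.1 (Chen): max(-6, -8) = -6
n1.1.2 (Chen): max(-1, -3, 4) = 4
n1.1.3 (Chen): max(-9, -7) = -7
n1.1 (Quinn): min(-6, 4, -7) = -7
n1.2.1 (Chen): max(-5, -2) = -2
n1.2.2 (Chen): max(-5, 8, 4) = 8
n1.2.3 (Chen): max(-8, 9, 8) = 9
n1.2 (Quinn): min(-2, 8, 9) = -2
n1.3.1 (Chen): max(7, -5) = 7
n1.3.2 (Chen): max(-7, -3, -8) = -3
n1.3.3 (Chen): max(-8, 8) = 8
n1.3 (Quinn): min(7, -3, 8) = -3
n1 (Chen): max(-7, -2, -3) = -2
n2.1.1 (Chen): max(1, -7, 5) = 5
n2.1.2 (Chen): max(-7, -3) = -3
n2.1 (Quinn): min(5, -3, 7) = -3
n2.2.1 (Chen): max(1, -9, -2) = 1
n2.2.2 (Chen): max(-4, -6) = -4
n2.2.3 (Chen): max(-5, -9) = -5
n2.2 (Quinn): min(1, -4, -5) = -5
n2.3.1 (Chen): max(1, 0) = 1
n2.3.2 (Chen): max(-4, 7) = 7
n2.3 (Quinn): min(1, 7) = 1
n2 (Chen): max(-3, -5, 1) = 1
root (Quinn): min(-2, 1) = -2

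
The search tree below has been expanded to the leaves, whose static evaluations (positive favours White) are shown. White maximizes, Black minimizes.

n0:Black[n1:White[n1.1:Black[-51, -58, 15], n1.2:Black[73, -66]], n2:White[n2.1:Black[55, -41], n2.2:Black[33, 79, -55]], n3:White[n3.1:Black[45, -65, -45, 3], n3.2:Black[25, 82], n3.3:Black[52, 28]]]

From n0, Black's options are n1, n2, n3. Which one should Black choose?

n1

n1.1 (Black): min(-51, -58, 15) = -58
n1.2 (Black): min(73, -66) = -66
n1 (White): max(-58, -66) = -58
n2.1 (Black): min(55, -41) = -41
n2.2 (Black): min(33, 79, -55) = -55
n2 (White): max(-41, -55) = -41
n3.1 (Black): min(45, -65, -45, 3) = -65
n3.2 (Black): min(25, 82) = 25
n3.3 (Black): min(52, 28) = 28
n3 (White): max(-65, 25, 28) = 28
n0 (Black): min(-58, -41, 28) = -58
Black at n0 wants the lowest of {n1=-58, n2=-41, n3=28}, so chooses n1.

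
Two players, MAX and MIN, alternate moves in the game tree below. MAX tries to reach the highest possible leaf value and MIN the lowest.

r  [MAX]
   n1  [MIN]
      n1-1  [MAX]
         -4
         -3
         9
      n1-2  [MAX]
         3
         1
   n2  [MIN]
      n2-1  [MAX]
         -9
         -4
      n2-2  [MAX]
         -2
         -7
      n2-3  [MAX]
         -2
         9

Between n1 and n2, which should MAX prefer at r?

n1-1 (MAX): max(-4, -3, 9) = 9
n1-2 (MAX): max(3, 1) = 3
n1 (MIN): min(9, 3) = 3
n2-1 (MAX): max(-9, -4) = -4
n2-2 (MAX): max(-2, -7) = -2
n2-3 (MAX): max(-2, 9) = 9
n2 (MIN): min(-4, -2, 9) = -4
MAX prefers the higher value; n1=3, n2=-4. n1 is better since 3 > -4.

n1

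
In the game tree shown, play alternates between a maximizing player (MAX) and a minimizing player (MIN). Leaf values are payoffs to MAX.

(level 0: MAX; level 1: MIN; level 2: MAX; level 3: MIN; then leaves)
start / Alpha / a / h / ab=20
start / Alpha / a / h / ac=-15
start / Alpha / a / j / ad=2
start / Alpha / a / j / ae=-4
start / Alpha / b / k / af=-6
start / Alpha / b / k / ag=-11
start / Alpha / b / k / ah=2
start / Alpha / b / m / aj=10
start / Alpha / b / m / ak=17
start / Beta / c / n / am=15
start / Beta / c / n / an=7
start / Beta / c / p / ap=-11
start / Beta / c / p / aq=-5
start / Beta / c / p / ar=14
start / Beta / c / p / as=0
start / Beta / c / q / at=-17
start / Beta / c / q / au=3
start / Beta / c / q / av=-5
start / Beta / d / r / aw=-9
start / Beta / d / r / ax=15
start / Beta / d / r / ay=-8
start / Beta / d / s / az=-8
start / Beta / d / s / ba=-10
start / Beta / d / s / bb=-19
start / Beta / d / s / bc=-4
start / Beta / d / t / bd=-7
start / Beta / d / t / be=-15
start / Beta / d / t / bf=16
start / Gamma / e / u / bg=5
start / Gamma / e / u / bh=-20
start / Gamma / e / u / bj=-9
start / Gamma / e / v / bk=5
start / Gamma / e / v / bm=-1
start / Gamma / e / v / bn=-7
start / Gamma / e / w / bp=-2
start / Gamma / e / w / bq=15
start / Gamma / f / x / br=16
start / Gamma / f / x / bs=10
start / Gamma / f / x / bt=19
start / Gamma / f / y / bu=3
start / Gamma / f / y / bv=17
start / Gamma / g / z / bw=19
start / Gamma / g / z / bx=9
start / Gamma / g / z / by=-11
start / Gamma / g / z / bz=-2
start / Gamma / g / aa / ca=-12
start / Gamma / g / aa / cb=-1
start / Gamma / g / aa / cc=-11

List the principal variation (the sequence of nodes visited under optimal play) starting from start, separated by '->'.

h (MIN): min(20, -15) = -15
j (MIN): min(2, -4) = -4
a (MAX): max(-15, -4) = -4
k (MIN): min(-6, -11, 2) = -11
m (MIN): min(10, 17) = 10
b (MAX): max(-11, 10) = 10
Alpha (MIN): min(-4, 10) = -4
n (MIN): min(15, 7) = 7
p (MIN): min(-11, -5, 14, 0) = -11
q (MIN): min(-17, 3, -5) = -17
c (MAX): max(7, -11, -17) = 7
r (MIN): min(-9, 15, -8) = -9
s (MIN): min(-8, -10, -19, -4) = -19
t (MIN): min(-7, -15, 16) = -15
d (MAX): max(-9, -19, -15) = -9
Beta (MIN): min(7, -9) = -9
u (MIN): min(5, -20, -9) = -20
v (MIN): min(5, -1, -7) = -7
w (MIN): min(-2, 15) = -2
e (MAX): max(-20, -7, -2) = -2
x (MIN): min(16, 10, 19) = 10
y (MIN): min(3, 17) = 3
f (MAX): max(10, 3) = 10
z (MIN): min(19, 9, -11, -2) = -11
aa (MIN): min(-12, -1, -11) = -12
g (MAX): max(-11, -12) = -11
Gamma (MIN): min(-2, 10, -11) = -11
start (MAX): max(-4, -9, -11) = -4
At start, MAX picks Alpha (highest: -4).
At Alpha, MIN picks a (lowest: -4).
At a, MAX picks j (highest: -4).
At j, MIN picks ae (lowest: -4).
Terminal value -4.

start -> Alpha -> a -> j -> ae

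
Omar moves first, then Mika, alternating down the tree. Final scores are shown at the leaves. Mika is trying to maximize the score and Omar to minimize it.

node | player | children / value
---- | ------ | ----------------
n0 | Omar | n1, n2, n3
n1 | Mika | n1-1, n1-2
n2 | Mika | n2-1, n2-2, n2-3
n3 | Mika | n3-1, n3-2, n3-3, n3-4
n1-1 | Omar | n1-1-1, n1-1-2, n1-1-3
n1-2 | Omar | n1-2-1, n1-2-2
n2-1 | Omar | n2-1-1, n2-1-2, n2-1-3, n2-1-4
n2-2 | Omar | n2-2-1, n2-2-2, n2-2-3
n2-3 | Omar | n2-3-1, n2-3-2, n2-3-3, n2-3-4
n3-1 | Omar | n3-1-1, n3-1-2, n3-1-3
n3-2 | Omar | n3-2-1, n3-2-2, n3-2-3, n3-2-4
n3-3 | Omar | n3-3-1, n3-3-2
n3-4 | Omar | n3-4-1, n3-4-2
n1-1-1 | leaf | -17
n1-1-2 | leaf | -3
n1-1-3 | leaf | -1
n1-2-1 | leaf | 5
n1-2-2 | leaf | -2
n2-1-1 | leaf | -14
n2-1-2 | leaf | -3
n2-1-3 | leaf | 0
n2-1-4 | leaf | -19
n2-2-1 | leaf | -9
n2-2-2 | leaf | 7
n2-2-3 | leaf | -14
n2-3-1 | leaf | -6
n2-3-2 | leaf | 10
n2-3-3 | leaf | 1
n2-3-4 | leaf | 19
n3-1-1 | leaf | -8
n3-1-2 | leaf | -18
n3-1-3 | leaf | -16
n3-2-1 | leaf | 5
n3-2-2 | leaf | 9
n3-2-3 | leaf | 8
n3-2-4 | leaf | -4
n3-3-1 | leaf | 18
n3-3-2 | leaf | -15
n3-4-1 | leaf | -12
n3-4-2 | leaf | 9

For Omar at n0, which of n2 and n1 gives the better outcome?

n2-1 (Omar): min(-14, -3, 0, -19) = -19
n2-2 (Omar): min(-9, 7, -14) = -14
n2-3 (Omar): min(-6, 10, 1, 19) = -6
n2 (Mika): max(-19, -14, -6) = -6
n1-1 (Omar): min(-17, -3, -1) = -17
n1-2 (Omar): min(5, -2) = -2
n1 (Mika): max(-17, -2) = -2
Omar prefers the lower value; n2=-6, n1=-2. n2 is better since -6 < -2.

n2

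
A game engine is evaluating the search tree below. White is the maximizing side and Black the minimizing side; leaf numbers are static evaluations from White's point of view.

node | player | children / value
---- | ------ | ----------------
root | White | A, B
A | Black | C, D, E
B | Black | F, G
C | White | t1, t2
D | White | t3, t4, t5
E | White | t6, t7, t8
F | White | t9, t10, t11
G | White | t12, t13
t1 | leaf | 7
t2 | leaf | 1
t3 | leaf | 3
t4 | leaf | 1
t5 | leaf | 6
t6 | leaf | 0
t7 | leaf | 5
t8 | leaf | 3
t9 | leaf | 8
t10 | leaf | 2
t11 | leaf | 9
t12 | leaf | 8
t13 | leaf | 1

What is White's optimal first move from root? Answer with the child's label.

B

C (White): max(7, 1) = 7
D (White): max(3, 1, 6) = 6
E (White): max(0, 5, 3) = 5
A (Black): min(7, 6, 5) = 5
F (White): max(8, 2, 9) = 9
G (White): max(8, 1) = 8
B (Black): min(9, 8) = 8
root (White): max(5, 8) = 8
White at root wants the highest of {A=5, B=8}, so chooses B.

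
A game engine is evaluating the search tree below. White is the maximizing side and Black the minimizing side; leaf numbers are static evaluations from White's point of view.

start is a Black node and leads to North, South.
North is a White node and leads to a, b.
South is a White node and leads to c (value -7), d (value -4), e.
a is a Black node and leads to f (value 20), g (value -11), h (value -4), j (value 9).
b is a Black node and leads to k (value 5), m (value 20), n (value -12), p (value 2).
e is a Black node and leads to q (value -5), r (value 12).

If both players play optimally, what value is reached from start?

a (Black): min(20, -11, -4, 9) = -11
b (Black): min(5, 20, -12, 2) = -12
North (White): max(-11, -12) = -11
e (Black): min(-5, 12) = -5
South (White): max(-7, -4, -5) = -4
start (Black): min(-11, -4) = -11

-11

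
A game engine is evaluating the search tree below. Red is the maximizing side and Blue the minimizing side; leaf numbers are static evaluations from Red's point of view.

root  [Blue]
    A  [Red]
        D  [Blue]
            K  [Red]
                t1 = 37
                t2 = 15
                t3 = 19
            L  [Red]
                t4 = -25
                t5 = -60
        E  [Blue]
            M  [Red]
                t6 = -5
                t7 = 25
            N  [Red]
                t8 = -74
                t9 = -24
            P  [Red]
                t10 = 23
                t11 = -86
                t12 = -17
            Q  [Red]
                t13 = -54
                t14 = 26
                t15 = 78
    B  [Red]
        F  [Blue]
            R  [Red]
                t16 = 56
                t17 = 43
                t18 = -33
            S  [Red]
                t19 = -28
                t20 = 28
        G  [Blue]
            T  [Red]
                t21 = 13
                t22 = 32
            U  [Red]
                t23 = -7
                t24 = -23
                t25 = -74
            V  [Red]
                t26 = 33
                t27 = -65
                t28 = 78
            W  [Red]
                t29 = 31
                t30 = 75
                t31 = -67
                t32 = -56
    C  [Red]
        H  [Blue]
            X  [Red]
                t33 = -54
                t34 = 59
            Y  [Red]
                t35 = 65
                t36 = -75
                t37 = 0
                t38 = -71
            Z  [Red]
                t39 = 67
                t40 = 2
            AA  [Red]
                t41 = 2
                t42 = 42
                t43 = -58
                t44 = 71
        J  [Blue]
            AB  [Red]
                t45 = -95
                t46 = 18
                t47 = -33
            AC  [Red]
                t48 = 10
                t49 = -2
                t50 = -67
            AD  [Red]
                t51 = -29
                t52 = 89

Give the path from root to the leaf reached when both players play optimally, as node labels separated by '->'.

root -> A -> E -> N -> t9

K (Red): max(37, 15, 19) = 37
L (Red): max(-25, -60) = -25
D (Blue): min(37, -25) = -25
M (Red): max(-5, 25) = 25
N (Red): max(-74, -24) = -24
P (Red): max(23, -86, -17) = 23
Q (Red): max(-54, 26, 78) = 78
E (Blue): min(25, -24, 23, 78) = -24
A (Red): max(-25, -24) = -24
R (Red): max(56, 43, -33) = 56
S (Red): max(-28, 28) = 28
F (Blue): min(56, 28) = 28
T (Red): max(13, 32) = 32
U (Red): max(-7, -23, -74) = -7
V (Red): max(33, -65, 78) = 78
W (Red): max(31, 75, -67, -56) = 75
G (Blue): min(32, -7, 78, 75) = -7
B (Red): max(28, -7) = 28
X (Red): max(-54, 59) = 59
Y (Red): max(65, -75, 0, -71) = 65
Z (Red): max(67, 2) = 67
AA (Red): max(2, 42, -58, 71) = 71
H (Blue): min(59, 65, 67, 71) = 59
AB (Red): max(-95, 18, -33) = 18
AC (Red): max(10, -2, -67) = 10
AD (Red): max(-29, 89) = 89
J (Blue): min(18, 10, 89) = 10
C (Red): max(59, 10) = 59
root (Blue): min(-24, 28, 59) = -24
At root, Blue picks A (lowest: -24).
At A, Red picks E (highest: -24).
At E, Blue picks N (lowest: -24).
At N, Red picks t9 (highest: -24).
Terminal value -24.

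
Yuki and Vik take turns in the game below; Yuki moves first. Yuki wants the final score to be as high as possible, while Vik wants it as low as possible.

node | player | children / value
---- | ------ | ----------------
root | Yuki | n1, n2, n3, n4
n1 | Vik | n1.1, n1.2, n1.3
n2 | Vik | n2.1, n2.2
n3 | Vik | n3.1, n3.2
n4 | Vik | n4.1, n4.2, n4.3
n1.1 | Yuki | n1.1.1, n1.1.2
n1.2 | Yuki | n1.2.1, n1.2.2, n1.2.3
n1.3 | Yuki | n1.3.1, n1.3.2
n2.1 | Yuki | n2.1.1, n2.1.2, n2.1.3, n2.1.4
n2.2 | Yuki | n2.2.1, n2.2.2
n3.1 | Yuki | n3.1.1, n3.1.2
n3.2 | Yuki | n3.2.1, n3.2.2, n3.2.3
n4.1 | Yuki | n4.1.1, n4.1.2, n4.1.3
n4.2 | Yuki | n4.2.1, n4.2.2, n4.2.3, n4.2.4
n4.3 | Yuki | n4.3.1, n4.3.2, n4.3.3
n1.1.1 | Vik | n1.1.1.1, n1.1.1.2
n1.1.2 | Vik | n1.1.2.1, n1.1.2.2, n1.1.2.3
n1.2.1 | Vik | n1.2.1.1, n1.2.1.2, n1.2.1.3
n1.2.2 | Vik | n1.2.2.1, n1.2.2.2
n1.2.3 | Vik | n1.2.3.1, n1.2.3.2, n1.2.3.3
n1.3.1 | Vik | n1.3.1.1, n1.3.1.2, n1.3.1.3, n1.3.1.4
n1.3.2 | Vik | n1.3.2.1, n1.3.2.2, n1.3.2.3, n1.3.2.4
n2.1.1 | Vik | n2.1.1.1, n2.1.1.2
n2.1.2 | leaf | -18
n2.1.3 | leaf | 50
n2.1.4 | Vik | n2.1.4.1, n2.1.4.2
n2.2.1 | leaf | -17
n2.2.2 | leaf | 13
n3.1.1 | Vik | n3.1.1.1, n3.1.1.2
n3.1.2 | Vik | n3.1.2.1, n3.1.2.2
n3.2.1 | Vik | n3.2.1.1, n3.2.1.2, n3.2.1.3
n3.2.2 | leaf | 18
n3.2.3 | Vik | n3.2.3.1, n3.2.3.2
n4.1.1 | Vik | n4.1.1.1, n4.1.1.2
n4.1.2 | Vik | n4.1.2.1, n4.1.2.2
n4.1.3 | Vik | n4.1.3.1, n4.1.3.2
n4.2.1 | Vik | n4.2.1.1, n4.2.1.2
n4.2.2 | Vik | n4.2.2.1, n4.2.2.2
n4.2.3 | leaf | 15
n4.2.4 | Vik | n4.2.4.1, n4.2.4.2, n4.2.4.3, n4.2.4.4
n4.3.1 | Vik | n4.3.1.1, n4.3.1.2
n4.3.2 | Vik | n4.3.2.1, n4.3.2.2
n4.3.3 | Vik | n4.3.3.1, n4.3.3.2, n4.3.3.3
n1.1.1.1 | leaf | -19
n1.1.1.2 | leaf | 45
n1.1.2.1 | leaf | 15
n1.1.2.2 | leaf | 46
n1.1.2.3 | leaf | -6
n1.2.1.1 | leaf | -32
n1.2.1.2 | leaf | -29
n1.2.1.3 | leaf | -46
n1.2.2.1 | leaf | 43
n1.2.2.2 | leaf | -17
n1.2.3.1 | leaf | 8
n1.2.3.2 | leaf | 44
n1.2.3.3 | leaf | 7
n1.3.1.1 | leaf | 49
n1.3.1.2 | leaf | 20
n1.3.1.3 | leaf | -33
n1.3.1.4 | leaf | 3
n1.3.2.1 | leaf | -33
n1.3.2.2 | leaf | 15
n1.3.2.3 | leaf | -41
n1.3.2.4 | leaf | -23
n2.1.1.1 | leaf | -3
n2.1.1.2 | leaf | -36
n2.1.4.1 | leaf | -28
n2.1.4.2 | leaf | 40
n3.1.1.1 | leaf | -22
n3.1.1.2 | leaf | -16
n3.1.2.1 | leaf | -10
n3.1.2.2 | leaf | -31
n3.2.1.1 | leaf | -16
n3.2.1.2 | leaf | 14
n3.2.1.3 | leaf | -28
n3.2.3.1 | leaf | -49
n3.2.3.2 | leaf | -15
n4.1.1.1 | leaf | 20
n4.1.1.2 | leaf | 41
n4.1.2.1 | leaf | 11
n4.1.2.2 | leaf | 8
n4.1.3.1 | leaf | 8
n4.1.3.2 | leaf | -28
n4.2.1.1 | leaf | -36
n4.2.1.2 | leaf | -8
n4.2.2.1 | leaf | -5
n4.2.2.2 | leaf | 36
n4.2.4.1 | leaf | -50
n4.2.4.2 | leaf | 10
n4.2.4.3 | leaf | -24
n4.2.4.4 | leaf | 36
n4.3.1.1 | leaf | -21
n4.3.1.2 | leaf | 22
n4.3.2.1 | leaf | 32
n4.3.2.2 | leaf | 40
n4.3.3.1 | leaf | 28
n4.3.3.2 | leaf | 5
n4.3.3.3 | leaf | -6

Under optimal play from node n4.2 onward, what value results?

15

n4.2.1 (Vik): min(-36, -8) = -36
n4.2.2 (Vik): min(-5, 36) = -5
n4.2.4 (Vik): min(-50, 10, -24, 36) = -50
n4.2 (Yuki): max(-36, -5, 15, -50) = 15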